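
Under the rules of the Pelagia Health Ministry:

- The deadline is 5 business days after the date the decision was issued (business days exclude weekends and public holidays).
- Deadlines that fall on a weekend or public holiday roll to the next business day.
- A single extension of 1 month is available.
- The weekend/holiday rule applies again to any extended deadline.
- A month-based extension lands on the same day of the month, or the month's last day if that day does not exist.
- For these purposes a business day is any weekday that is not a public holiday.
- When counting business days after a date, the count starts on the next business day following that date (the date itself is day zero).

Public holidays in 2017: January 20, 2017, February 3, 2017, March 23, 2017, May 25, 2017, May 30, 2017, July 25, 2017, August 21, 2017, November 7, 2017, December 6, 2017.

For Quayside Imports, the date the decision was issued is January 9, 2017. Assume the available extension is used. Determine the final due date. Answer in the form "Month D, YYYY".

February 16, 2017

Counting 5 business days after January 9, 2017 (skipping weekends and listed holidays) reaches January 16, 2017.
January 16, 2017 is a Monday and not a listed holiday, so it stands.
The 1 month extension carries January 16, 2017 to February 16, 2017.
Since February 16, 2017 is a Thursday and not a holiday, the date is unchanged.
Final deadline: February 16, 2017.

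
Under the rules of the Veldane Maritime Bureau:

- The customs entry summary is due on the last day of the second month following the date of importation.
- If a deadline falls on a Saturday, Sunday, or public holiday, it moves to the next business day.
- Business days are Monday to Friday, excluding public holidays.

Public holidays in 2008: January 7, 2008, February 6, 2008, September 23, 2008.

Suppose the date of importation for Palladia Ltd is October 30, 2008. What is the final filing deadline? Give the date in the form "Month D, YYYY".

The second month after October 30, 2008 is December 2008, whose last day is December 31, 2008.
Since December 31, 2008 is a Wednesday and not a holiday, the date is unchanged.
The final due date is December 31, 2008.

December 31, 2008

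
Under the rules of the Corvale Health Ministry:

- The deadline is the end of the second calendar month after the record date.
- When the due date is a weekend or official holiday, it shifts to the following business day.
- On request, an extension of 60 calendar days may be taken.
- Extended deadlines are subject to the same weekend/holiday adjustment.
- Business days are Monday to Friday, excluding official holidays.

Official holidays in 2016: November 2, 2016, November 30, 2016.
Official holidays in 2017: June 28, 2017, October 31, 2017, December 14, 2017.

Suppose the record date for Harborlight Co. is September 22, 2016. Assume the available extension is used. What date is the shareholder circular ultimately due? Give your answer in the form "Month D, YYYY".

January 30, 2017

2 months after September 22, 2016 falls in November 2016; the last day of that month is November 30, 2016.
Because November 30, 2016 is a listed holiday, the deadline becomes December 1, 2016 (Thursday).
Applying the 60-calendar-day extension: December 1, 2016 + 60 days = January 30, 2017.
Since January 30, 2017 is a Monday and not a holiday, the date is unchanged.
So the filing is due January 30, 2017.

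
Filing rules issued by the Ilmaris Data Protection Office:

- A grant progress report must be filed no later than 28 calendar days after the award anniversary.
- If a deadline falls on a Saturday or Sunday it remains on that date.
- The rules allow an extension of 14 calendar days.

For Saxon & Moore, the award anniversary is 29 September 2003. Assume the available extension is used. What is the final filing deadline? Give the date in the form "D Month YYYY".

10 November 2003

Trigger date 29 September 2003 + 28 calendar days = 27 October 2003.
No adjustment is made for weekends or holidays, so 27 October 2003 stands.
Applying the 14-calendar-day extension: 27 October 2003 + 14 days = 10 November 2003.
No adjustment is made for weekends or holidays, so 10 November 2003 stands.
Deadline: 10 November 2003.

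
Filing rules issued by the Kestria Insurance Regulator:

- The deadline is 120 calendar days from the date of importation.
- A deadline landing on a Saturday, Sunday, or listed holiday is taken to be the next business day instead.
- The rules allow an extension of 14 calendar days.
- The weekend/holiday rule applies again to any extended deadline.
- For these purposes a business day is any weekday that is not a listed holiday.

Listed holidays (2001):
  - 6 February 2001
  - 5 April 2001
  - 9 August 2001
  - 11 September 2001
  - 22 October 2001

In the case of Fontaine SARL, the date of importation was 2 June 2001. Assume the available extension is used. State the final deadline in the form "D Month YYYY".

15 October 2001

120 calendar days after 2 June 2001 is 30 September 2001.
30 September 2001 falls on a Sunday. Rolling to the next business day gives 1 October 2001, a Monday.
The 14-calendar-day extension moves the deadline from 1 October 2001 to 15 October 2001.
15 October 2001 (Monday) is already a business day.
So the filing is due 15 October 2001.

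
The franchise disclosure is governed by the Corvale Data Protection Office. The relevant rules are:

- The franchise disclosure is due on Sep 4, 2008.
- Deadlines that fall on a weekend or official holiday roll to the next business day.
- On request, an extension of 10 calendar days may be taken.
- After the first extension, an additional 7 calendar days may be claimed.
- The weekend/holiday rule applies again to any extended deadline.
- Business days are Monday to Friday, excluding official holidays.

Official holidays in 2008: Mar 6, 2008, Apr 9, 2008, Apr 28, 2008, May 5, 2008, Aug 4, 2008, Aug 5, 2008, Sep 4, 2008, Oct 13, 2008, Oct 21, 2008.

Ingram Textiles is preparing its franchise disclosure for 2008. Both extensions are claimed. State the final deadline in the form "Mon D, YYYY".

Sep 22, 2008

The statutory due date is Sep 4, 2008.
Sep 4, 2008 is a listed holiday; the next business day is Sep 5, 2008 (Friday).
With the 10-day extension, Sep 5, 2008 becomes Sep 15, 2008.
Sep 15, 2008 is a Monday and not a listed holiday, so it stands.
With the 7-day extension, Sep 15, 2008 becomes Sep 22, 2008.
Sep 22, 2008 falls on a Monday, which is a business day, so no adjustment is needed.
Deadline: Sep 22, 2008.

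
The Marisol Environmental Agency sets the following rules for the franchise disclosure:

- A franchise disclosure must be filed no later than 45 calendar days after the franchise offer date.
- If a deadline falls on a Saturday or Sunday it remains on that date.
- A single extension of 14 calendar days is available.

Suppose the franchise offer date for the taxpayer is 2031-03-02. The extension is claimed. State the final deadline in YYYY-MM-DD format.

2031-04-30

From 2031-03-02, 45 calendar days later is 2031-04-16.
No adjustment is made for weekends or holidays, so 2031-04-16 stands.
Add the 14 calendar-day extension to 2031-04-16: 2031-04-30.
No adjustment is made for weekends or holidays, so 2031-04-30 stands.
The final due date is 2031-04-30.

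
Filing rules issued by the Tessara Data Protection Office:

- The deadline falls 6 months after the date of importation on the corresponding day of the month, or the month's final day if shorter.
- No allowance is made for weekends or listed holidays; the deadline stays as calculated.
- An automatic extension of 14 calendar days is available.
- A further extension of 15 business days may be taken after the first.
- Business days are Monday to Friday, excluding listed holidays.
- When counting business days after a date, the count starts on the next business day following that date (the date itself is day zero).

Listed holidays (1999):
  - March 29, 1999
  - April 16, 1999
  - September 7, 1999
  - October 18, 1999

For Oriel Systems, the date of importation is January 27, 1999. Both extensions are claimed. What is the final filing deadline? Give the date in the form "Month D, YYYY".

Moving 6 months forward from January 27, 1999 on the corresponding day gives July 27, 1999.
July 27, 1999 is a Tuesday; no weekend or holiday adjustment applies.
Applying the 14-calendar-day extension: July 27, 1999 + 14 days = August 10, 1999.
August 10, 1999 is a Tuesday; no weekend or holiday adjustment applies.
Counting 15 further business days from August 10, 1999 reaches August 31, 1999.
No adjustment is made for weekends or holidays, so August 31, 1999 stands.
Deadline: August 31, 1999.

August 31, 1999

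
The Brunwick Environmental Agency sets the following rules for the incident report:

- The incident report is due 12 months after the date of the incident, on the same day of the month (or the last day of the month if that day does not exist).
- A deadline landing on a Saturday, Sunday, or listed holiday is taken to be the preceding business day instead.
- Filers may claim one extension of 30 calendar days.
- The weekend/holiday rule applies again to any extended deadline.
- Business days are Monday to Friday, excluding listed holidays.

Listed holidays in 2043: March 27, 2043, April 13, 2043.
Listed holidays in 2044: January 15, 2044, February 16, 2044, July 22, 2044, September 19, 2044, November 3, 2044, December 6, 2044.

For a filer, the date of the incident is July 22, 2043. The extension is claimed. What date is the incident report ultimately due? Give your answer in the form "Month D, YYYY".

12 months from July 22, 2043 is July 22, 2044.
July 22, 2044 falls on a listed holiday. Rolling to the preceding business day gives July 21, 2044, a Thursday.
Applying the 30-calendar-day extension: July 21, 2044 + 30 days = August 20, 2044.
August 20, 2044 falls on a Saturday. Rolling to the preceding business day gives August 19, 2044, a Friday.
So the filing is due August 19, 2044.

August 19, 2044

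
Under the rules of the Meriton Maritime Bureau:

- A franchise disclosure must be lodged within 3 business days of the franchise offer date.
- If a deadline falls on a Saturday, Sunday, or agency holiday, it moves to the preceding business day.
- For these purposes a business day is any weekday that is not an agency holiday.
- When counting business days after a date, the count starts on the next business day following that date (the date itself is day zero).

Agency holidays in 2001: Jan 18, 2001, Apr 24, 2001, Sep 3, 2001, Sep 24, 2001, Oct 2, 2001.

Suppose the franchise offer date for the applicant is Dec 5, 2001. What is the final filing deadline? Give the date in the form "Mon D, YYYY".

3 business days after Dec 5, 2001, excluding weekends and holidays, is Dec 10, 2001.
Dec 10, 2001 (Monday) is already a business day.
So the filing is due Dec 10, 2001.

Dec 10, 2001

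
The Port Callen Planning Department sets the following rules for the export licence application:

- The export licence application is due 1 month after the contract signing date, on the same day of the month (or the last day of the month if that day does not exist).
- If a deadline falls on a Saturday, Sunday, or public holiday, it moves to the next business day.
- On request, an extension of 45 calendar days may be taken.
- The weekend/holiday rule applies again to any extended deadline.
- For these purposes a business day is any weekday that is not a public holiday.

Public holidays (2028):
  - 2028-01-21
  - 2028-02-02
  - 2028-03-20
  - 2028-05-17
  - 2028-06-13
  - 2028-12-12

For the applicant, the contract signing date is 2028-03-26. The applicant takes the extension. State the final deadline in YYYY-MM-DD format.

2028-06-12

1 month after 2028-03-26, on the same day of the month, is 2028-04-26.
2028-04-26 is a Wednesday and not a listed holiday, so it stands.
With the 45-day extension, 2028-04-26 becomes 2028-06-10.
2028-06-10 is a Saturday; the next business day is 2028-06-12 (Monday).
Final deadline: 2028-06-12.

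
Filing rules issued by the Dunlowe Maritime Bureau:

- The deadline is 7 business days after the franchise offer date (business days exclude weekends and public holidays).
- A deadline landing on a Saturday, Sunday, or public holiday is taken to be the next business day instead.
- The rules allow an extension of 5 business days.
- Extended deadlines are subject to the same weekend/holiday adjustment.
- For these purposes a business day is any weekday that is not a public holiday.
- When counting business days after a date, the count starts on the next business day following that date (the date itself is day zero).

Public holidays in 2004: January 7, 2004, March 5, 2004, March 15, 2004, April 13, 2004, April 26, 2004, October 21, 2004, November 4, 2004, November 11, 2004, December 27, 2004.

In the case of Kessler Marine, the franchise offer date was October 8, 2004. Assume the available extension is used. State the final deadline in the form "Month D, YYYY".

October 27, 2004

Counting 7 business days after October 8, 2004 (skipping weekends and listed holidays) reaches October 19, 2004.
October 19, 2004 is a Tuesday and not a listed holiday, so it stands.
Counting 5 further business days from October 19, 2004 reaches October 27, 2004.
Since October 27, 2004 is a Wednesday and not a holiday, the date is unchanged.
Final deadline: October 27, 2004.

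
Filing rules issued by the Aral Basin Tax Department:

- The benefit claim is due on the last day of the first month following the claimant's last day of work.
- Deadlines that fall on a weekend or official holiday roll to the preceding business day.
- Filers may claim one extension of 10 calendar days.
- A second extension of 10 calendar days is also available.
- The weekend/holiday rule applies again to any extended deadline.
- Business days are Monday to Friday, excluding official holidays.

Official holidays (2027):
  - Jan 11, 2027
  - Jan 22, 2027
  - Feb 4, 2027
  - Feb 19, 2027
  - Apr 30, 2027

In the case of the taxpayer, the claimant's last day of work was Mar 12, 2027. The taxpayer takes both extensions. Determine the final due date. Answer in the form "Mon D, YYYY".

1 month after Mar 12, 2027 falls in April 2027; the last day of that month is Apr 30, 2027.
Apr 30, 2027 is a listed holiday; the preceding business day is Apr 29, 2027 (Thursday).
The 10-calendar-day extension moves the deadline from Apr 29, 2027 to May 9, 2027.
May 9, 2027 is a Sunday, so it moves to the preceding business day, May 7, 2027 (Friday).
With the 10-day extension, May 7, 2027 becomes May 17, 2027.
Since May 17, 2027 is a Monday and not a holiday, the date is unchanged.
Final deadline: May 17, 2027.

May 17, 2027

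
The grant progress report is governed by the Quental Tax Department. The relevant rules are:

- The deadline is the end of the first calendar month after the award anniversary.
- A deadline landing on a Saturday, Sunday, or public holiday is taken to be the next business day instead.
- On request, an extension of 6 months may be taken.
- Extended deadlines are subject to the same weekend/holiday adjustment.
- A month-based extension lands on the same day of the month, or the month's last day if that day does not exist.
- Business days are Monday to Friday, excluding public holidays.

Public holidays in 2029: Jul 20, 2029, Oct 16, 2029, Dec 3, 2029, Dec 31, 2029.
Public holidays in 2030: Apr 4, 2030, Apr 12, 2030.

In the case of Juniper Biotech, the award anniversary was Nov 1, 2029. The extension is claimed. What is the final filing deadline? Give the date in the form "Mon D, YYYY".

Jul 1, 2030

1 month after Nov 1, 2029 falls in December 2029; the last day of that month is Dec 31, 2029.
Dec 31, 2029 is a listed holiday; the next business day is Jan 1, 2030 (Tuesday).
The 6 months extension carries Jan 1, 2030 to Jul 1, 2030.
Jul 1, 2030 falls on a Monday, which is a business day, so no adjustment is needed.
The final due date is Jul 1, 2030.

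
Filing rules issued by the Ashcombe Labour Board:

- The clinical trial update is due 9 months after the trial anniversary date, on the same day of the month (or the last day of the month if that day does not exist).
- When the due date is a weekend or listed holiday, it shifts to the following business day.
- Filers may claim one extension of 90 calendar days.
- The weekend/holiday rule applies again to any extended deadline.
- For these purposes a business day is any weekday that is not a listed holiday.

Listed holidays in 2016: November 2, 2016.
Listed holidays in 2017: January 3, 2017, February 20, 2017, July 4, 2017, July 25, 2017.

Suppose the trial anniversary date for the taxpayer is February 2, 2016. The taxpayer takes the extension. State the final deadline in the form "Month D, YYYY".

February 1, 2017

Moving 9 months forward from February 2, 2016 on the corresponding day gives November 2, 2016.
November 2, 2016 falls on a listed holiday. Rolling to the next business day gives November 3, 2016, a Thursday.
With the 90-day extension, November 3, 2016 becomes February 1, 2017.
February 1, 2017 is a Wednesday and not a listed holiday, so it stands.
So the filing is due February 1, 2017.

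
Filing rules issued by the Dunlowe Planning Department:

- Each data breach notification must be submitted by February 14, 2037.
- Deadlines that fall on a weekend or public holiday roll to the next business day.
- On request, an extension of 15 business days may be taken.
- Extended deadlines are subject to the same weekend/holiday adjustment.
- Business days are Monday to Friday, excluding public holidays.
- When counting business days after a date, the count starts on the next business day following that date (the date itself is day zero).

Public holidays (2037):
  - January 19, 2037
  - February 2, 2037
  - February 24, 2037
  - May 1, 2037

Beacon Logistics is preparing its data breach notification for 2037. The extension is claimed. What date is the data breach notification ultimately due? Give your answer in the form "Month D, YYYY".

March 10, 2037

Start from the fixed due date, February 14, 2037.
February 14, 2037 falls on a Saturday. Rolling to the next business day gives February 16, 2037, a Monday.
Counting 15 further business days from February 16, 2037 reaches March 10, 2037.
Since March 10, 2037 is a Tuesday and not a holiday, the date is unchanged.
Deadline: March 10, 2037.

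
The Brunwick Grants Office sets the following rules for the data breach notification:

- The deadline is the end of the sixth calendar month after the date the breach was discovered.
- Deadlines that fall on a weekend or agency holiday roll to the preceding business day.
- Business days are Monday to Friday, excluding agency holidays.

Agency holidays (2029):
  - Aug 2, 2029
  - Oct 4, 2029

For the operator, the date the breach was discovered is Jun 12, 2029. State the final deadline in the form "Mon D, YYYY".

Dec 31, 2029

6 months after Jun 12, 2029 is December 2029; that month ends on Dec 31, 2029.
Dec 31, 2029 falls on a Monday, which is a business day, so no adjustment is needed.
So the filing is due Dec 31, 2029.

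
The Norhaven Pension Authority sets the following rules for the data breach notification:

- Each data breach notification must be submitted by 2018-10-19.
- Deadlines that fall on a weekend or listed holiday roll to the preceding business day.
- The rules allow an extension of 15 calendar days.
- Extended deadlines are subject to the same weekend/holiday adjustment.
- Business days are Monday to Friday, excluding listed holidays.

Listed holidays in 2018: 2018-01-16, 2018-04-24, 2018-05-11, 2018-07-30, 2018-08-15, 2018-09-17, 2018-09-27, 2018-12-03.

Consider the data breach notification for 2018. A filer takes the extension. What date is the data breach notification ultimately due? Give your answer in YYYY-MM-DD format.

2018-11-02

The stated deadline is 2018-10-19.
2018-10-19 is a Friday and not a listed holiday, so it stands.
With the 15-day extension, 2018-10-19 becomes 2018-11-03.
Because 2018-11-03 is a Saturday, the deadline becomes 2018-11-02 (Friday).
The final due date is 2018-11-02.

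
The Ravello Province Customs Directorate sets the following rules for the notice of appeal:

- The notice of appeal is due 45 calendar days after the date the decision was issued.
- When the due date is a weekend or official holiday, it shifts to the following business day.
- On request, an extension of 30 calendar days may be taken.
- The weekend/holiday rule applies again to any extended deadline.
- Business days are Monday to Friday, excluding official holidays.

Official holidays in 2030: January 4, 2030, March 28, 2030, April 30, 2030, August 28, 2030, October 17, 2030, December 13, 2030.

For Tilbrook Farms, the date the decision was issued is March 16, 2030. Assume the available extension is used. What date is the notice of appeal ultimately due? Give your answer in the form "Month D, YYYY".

May 31, 2030

Trigger date March 16, 2030 + 45 calendar days = April 30, 2030.
Because April 30, 2030 is a listed holiday, the deadline becomes May 1, 2030 (Wednesday).
Add the 30 calendar-day extension to May 1, 2030: May 31, 2030.
Since May 31, 2030 is a Friday and not a holiday, the date is unchanged.
Deadline: May 31, 2030.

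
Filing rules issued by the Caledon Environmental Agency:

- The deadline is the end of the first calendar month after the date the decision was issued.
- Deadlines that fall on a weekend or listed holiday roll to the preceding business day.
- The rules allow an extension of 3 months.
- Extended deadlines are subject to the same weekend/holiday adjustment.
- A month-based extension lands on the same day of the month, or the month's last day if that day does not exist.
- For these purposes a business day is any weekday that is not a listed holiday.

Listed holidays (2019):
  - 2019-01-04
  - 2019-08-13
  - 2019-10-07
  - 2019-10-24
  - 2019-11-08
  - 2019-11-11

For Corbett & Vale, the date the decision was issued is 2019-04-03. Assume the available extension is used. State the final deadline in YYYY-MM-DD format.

2019-08-30

The first month after 2019-04-03 is May 2019, whose last day is 2019-05-31.
2019-05-31 falls on a Friday, which is a business day, so no adjustment is needed.
Applying the 3 months extension: 3 months after 2019-05-31 is 2019-08-31.
2019-08-31 is a Saturday; the preceding business day is 2019-08-30 (Friday).
So the filing is due 2019-08-30.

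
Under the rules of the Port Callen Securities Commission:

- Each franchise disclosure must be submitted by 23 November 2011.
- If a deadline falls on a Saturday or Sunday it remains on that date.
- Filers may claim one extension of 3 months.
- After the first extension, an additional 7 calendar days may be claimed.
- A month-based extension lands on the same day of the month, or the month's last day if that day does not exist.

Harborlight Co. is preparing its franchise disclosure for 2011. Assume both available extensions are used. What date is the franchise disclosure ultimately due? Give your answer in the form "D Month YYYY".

1 March 2012

Start from the fixed due date, 23 November 2011.
No adjustment is made for weekends or holidays, so 23 November 2011 stands.
The 3 months extension carries 23 November 2011 to 23 February 2012.
23 February 2012 falls on a Thursday. The rules make no weekend/holiday allowance, so it remains 23 February 2012.
With the 7-day extension, 23 February 2012 becomes 1 March 2012.
No adjustment is made for weekends or holidays, so 1 March 2012 stands.
Deadline: 1 March 2012.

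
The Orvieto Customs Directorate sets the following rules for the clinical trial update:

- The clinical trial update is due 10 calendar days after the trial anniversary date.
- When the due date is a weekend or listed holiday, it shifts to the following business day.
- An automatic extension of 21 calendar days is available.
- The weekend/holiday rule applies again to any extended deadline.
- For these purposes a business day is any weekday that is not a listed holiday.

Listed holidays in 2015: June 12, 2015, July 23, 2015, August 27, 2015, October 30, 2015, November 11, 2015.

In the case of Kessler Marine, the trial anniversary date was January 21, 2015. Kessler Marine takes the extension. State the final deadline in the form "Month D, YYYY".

Adding 10 calendar days to January 21, 2015 gives January 31, 2015.
January 31, 2015 is a Saturday, so it moves to the next business day, February 2, 2015 (Monday).
With the 21-day extension, February 2, 2015 becomes February 23, 2015.
February 23, 2015 falls on a Monday, which is a business day, so no adjustment is needed.
So the filing is due February 23, 2015.

February 23, 2015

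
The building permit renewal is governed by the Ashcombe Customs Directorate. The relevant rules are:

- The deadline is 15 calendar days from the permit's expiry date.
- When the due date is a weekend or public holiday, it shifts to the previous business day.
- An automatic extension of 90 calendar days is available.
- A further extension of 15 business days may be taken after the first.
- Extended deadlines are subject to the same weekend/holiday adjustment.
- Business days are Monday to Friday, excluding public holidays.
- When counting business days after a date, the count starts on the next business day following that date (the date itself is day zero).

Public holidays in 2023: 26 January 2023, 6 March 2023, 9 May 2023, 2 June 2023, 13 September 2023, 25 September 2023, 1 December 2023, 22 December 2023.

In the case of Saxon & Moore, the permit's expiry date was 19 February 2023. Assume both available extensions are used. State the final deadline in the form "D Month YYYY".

23 June 2023

Trigger date 19 February 2023 + 15 calendar days = 6 March 2023.
6 March 2023 is a listed holiday; the preceding business day is 3 March 2023 (Friday).
Add the 90 calendar-day extension to 3 March 2023: 1 June 2023.
Since 1 June 2023 is a Thursday and not a holiday, the date is unchanged.
Counting 15 further business days from 1 June 2023 reaches 23 June 2023.
23 June 2023 is a Friday and not a listed holiday, so it stands.
Final deadline: 23 June 2023.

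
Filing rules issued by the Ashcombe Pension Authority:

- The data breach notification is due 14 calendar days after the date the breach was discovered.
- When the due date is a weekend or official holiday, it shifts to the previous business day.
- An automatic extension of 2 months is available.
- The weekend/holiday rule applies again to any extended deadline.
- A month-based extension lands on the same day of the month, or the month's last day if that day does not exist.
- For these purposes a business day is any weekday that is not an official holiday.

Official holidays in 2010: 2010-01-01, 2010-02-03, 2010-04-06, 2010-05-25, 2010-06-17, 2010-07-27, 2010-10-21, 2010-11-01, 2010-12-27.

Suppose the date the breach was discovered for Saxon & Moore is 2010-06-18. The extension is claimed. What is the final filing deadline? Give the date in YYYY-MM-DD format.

From 2010-06-18, 14 calendar days later is 2010-07-02.
2010-07-02 falls on a Friday, which is a business day, so no adjustment is needed.
Applying the 2 months extension: 2 months after 2010-07-02 is 2010-09-02.
2010-09-02 (Thursday) is already a business day.
The final due date is 2010-09-02.

2010-09-02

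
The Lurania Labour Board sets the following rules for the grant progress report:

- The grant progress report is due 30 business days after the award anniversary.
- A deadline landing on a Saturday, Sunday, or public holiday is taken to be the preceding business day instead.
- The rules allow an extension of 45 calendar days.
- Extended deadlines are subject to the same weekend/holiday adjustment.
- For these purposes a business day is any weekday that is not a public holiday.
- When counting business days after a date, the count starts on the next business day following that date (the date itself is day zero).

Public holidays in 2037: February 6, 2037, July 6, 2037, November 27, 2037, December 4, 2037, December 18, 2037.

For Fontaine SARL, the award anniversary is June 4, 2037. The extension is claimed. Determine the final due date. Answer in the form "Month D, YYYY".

Starting the day after June 4, 2037 and counting 30 business days lands on July 17, 2037.
July 17, 2037 is a Friday and not a listed holiday, so it stands.
Applying the 45-calendar-day extension: July 17, 2037 + 45 days = August 31, 2037.
August 31, 2037 falls on a Monday, which is a business day, so no adjustment is needed.
Deadline: August 31, 2037.

August 31, 2037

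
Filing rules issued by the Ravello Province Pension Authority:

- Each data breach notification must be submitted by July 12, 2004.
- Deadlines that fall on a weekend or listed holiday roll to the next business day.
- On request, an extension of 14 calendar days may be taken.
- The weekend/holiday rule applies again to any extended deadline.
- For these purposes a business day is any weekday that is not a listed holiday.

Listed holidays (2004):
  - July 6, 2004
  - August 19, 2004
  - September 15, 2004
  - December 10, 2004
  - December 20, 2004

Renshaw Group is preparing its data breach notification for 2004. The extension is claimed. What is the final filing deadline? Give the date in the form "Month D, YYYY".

Start from the fixed due date, July 12, 2004.
Since July 12, 2004 is a Monday and not a holiday, the date is unchanged.
Applying the 14-calendar-day extension: July 12, 2004 + 14 days = July 26, 2004.
July 26, 2004 is a Monday and not a listed holiday, so it stands.
So the filing is due July 26, 2004.

July 26, 2004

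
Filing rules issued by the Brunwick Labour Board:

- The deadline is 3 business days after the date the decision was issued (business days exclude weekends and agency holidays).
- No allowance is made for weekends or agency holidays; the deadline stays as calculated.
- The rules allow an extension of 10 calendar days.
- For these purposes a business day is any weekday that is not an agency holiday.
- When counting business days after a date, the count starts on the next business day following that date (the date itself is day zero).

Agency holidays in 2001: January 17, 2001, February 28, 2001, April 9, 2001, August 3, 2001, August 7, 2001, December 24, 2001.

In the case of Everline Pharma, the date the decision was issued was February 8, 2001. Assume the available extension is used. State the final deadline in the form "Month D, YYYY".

Starting the day after February 8, 2001 and counting 3 business days lands on February 13, 2001.
February 13, 2001 falls on a Tuesday. The rules make no weekend/holiday allowance, so it remains February 13, 2001.
With the 10-day extension, February 13, 2001 becomes February 23, 2001.
February 23, 2001 falls on a Friday. The rules make no weekend/holiday allowance, so it remains February 23, 2001.
Final deadline: February 23, 2001.

February 23, 2001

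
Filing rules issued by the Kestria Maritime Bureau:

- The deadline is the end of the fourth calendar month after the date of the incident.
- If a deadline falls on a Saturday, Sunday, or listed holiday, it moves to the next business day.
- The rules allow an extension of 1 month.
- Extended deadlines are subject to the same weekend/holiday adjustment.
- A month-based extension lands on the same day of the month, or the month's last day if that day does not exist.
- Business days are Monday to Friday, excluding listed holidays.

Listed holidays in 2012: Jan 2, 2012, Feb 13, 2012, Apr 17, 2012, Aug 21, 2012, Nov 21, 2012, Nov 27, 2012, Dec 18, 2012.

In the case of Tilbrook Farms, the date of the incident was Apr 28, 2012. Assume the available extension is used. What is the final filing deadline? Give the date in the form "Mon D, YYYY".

The fourth month after Apr 28, 2012 is August 2012, whose last day is Aug 31, 2012.
Aug 31, 2012 (Friday) is already a business day.
Applying the 1 month extension: 1 month after Aug 31, 2012 is Sep 30, 2012 (day 31 does not exist in September, so the month's last day is used).
Because Sep 30, 2012 is a Sunday, the deadline becomes Oct 1, 2012 (Monday).
The final due date is Oct 1, 2012.

Oct 1, 2012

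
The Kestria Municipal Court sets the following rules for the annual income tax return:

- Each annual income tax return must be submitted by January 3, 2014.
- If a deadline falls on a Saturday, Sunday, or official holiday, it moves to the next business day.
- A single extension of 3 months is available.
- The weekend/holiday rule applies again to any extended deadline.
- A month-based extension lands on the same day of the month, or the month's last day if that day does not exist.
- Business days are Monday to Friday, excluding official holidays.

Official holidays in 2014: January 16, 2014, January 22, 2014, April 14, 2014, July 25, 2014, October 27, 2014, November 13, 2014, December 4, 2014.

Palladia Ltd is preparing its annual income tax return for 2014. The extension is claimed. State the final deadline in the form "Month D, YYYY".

April 3, 2014

The statutory due date is January 3, 2014.
January 3, 2014 (Friday) is already a business day.
The 3 months extension carries January 3, 2014 to April 3, 2014.
April 3, 2014 is a Thursday and not a listed holiday, so it stands.
Deadline: April 3, 2014.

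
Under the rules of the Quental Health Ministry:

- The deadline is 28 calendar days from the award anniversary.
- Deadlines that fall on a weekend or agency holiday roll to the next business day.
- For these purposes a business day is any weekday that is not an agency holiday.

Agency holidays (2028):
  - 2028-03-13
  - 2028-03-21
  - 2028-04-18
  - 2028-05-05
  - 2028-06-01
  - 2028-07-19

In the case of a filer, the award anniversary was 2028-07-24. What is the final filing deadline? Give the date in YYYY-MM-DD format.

2028-08-21

Adding 28 calendar days to 2028-07-24 gives 2028-08-21.
Since 2028-08-21 is a Monday and not a holiday, the date is unchanged.
Deadline: 2028-08-21.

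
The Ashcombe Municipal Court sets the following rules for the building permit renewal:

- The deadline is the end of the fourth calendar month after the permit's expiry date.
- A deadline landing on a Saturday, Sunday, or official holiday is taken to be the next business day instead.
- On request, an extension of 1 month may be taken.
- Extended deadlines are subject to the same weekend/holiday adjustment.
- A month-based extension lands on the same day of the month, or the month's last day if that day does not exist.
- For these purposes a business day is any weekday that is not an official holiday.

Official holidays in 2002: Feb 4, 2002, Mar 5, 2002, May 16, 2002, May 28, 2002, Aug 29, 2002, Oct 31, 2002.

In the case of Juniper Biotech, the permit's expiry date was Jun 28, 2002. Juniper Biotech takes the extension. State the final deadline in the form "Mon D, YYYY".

Dec 2, 2002

The fourth month after Jun 28, 2002 is October 2002, whose last day is Oct 31, 2002.
Oct 31, 2002 is a listed holiday, so it moves to the next business day, Nov 1, 2002 (Friday).
The 1 month extension carries Nov 1, 2002 to Dec 1, 2002.
Dec 1, 2002 falls on a Sunday. Rolling to the next business day gives Dec 2, 2002, a Monday.
Deadline: Dec 2, 2002.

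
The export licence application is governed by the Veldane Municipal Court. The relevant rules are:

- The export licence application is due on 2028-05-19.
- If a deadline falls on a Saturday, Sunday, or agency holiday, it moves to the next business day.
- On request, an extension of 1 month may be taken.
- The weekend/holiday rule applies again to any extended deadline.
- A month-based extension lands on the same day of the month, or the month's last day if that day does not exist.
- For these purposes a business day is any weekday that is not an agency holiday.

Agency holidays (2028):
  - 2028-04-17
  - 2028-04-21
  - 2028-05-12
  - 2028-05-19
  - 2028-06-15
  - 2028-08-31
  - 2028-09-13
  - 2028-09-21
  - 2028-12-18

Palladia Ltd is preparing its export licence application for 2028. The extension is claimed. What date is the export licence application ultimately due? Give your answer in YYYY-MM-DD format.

Start from the fixed due date, 2028-05-19.
Because 2028-05-19 is a listed holiday, the deadline becomes 2028-05-22 (Monday).
Add 1 month to 2028-05-22: 2028-06-22.
Since 2028-06-22 is a Thursday and not a holiday, the date is unchanged.
Deadline: 2028-06-22.

2028-06-22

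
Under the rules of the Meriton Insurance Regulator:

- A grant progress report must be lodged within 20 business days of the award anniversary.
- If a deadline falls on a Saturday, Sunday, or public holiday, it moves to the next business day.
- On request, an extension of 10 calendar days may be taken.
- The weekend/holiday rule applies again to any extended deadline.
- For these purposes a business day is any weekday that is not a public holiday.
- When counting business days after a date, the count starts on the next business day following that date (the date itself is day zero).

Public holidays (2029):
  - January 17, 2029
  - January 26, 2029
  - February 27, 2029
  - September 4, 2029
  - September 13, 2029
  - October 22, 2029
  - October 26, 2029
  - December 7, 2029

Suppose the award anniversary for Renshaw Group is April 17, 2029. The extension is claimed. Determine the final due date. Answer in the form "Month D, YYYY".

Counting 20 business days after April 17, 2029 (skipping weekends and listed holidays) reaches May 15, 2029.
Since May 15, 2029 is a Tuesday and not a holiday, the date is unchanged.
With the 10-day extension, May 15, 2029 becomes May 25, 2029.
May 25, 2029 (Friday) is already a business day.
Final deadline: May 25, 2029.

May 25, 2029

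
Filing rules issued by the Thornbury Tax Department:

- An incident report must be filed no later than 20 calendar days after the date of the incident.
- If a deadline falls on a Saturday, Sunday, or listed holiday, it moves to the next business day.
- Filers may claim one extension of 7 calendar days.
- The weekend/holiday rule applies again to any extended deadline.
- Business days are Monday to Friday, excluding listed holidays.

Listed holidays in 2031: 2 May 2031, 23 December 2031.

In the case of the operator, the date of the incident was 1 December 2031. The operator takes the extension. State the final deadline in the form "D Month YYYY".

20 calendar days after 1 December 2031 is 21 December 2031.
21 December 2031 falls on a Sunday. Rolling to the next business day gives 22 December 2031, a Monday.
Add the 7 calendar-day extension to 22 December 2031: 29 December 2031.
Since 29 December 2031 is a Monday and not a holiday, the date is unchanged.
Deadline: 29 December 2031.

29 December 2031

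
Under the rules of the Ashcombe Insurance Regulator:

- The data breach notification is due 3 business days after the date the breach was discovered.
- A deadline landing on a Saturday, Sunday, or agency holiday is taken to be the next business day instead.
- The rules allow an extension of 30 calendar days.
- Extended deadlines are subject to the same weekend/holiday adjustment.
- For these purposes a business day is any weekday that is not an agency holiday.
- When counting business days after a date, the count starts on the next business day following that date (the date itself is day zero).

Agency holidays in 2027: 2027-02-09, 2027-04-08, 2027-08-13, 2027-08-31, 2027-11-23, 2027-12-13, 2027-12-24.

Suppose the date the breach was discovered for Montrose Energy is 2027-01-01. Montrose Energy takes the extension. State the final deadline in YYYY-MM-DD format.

3 business days after 2027-01-01, excluding weekends and holidays, is 2027-01-06.
2027-01-06 falls on a Wednesday, which is a business day, so no adjustment is needed.
Applying the 30-calendar-day extension: 2027-01-06 + 30 days = 2027-02-05.
2027-02-05 falls on a Friday, which is a business day, so no adjustment is needed.
So the filing is due 2027-02-05.

2027-02-05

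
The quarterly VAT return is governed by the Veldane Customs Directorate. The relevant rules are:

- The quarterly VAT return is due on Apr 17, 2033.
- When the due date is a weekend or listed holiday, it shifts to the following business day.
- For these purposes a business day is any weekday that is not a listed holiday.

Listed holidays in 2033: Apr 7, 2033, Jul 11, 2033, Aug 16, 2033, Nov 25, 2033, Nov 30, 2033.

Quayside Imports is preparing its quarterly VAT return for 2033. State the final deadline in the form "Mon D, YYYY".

The stated deadline is Apr 17, 2033.
Apr 17, 2033 falls on a Sunday. Rolling to the next business day gives Apr 18, 2033, a Monday.
Final deadline: Apr 18, 2033.

Apr 18, 2033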